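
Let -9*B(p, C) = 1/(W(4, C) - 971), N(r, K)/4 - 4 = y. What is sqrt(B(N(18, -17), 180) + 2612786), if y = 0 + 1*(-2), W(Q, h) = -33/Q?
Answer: sqrt(360789170224454)/11751 ≈ 1616.4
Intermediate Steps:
y = -2 (y = 0 - 2 = -2)
N(r, K) = 8 (N(r, K) = 16 + 4*(-2) = 16 - 8 = 8)
B(p, C) = 4/35253 (B(p, C) = -1/(9*(-33/4 - 971)) = -1/(9*(-3917/4)) = -1/9*(-4/3917) = 4/35253)
sqrt(B(N(18, -17), 180) + 2612786) = sqrt(4/35253 + 2612786) = sqrt(92108544862/35253) = sqrt(360789170224454)/11751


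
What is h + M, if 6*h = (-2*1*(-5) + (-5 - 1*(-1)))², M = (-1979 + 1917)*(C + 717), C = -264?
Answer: -28080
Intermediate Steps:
M = -28086 (M = (-1979 + 1917)*(-264 + 717) = -62*453 = -28086)
h = 6 (h = (-2*1*(-5) + (-5 - 1*(-1)))²/6 = (-2*(-5) + (-5 + 1))²/6 = (10 - 4)²/6 = (⅙)*6² = (⅙)*36 = 6)
h + M = 6 - 28086 = -28080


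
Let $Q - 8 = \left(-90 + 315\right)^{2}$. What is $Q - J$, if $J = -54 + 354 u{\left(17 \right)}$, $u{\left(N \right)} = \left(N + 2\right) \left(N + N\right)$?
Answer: $-177997$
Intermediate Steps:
$u{\left(N \right)} = 2 N \left(2 + N\right)$ ($u{\left(N \right)} = \left(2 + N\right) 2 N = 2 N \left(2 + N\right)$)
$Q = 50633$ ($Q = 8 + \left(-90 + 315\right)^{2} = 8 + 225^{2} = 8 + 50625 = 50633$)
$J = 228630$ ($J = -54 + 354 \cdot 2 \cdot 17 \left(2 + 17\right) = -54 + 354 \cdot 2 \cdot 17 \cdot 19 = -54 + 354 \cdot 646 = -54 + 228684 = 228630$)
$Q - J = 50633 - 228630 = -177997$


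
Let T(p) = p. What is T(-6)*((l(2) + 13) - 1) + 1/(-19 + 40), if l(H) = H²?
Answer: -2015/21 ≈ -95.952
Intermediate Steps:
T(-6)*((l(2) + 13) - 1) + 1/(-19 + 40) = -6*((2² + 13) - 1) + 1/(-19 + 40) = -6*((4 + 13) - 1) + 1/21 = -6*(17 - 1) + 1/21 = -6*16 + 1/21 = -96 + 1/21 = -2015/21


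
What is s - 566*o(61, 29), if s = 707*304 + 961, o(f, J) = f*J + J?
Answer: -801779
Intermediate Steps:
o(f, J) = J + J*f (o(f, J) = J*f + J = J + J*f)
s = 215889 (s = 214928 + 961 = 215889)
s - 566*o(61, 29) = 215889 - 566*29*(1 + 61) = 215889 - 566*29*62 = 215889 - 566*1798 = 215889 - 1*1017668 = 215889 - 1017668 = -801779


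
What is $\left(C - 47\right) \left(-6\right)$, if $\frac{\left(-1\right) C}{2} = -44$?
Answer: $-246$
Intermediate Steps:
$C = 88$ ($C = \left(-2\right) \left(-44\right) = 88$)
$\left(C - 47\right) \left(-6\right) = \left(88 - 47\right) \left(-6\right) = 41 \left(-6\right) = -246$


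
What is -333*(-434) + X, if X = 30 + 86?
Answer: 144638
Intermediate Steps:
X = 116
-333*(-434) + X = -333*(-434) + 116 = 144522 + 116 = 144638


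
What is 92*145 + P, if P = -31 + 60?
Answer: 13369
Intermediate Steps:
P = 29
92*145 + P = 92*145 + 29 = 13340 + 29 = 13369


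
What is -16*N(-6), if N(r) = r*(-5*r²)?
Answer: -17280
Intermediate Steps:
N(r) = -5*r³
-16*N(-6) = -(-80)*(-6)³ = -(-80)*(-216) = -16*1080 = -17280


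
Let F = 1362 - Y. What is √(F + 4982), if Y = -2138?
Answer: √8482 ≈ 92.098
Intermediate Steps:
F = 3500 (F = 1362 - 1*(-2138) = 1362 + 2138 = 3500)
√(F + 4982) = √(3500 + 4982) = √8482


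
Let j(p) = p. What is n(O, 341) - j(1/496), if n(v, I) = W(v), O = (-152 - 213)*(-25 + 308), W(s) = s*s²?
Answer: -546662869173098001/496 ≈ -1.1021e+15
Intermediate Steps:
W(s) = s³
O = -103295 (O = -365*283 = -103295)
n(v, I) = v³
n(O, 341) - j(1/496) = (-103295)³ - 1/496 = -1102142881397375 - 1*1/496 = -1102142881397375 - 1/496 = -546662869173098001/496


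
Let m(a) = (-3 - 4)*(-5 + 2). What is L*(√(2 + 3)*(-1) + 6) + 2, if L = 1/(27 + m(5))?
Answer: 17/8 - √5/48 ≈ 2.0784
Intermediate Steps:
m(a) = 21 (m(a) = -7*(-3) = 21)
L = 1/48 (L = 1/(27 + 21) = 1/48 ≈ 0.020833)
L*(√(2 + 3)*(-1) + 6) + 2 = (√(2 + 3)*(-1) + 6)/48 + 2 = (√5*(-1) + 6)/48 + 2 = (-√5 + 6)/48 + 2 = (6 - √5)/48 + 2 = (⅛ - √5/48) + 2 = 17/8 - √5/48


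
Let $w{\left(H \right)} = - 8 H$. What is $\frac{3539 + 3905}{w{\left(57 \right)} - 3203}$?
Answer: $- \frac{7444}{3659} \approx -2.0344$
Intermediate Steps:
$\frac{3539 + 3905}{w{\left(57 \right)} - 3203} = \frac{3539 + 3905}{\left(-8\right) 57 - 3203} = \frac{7444}{-456 - 3203} = \frac{7444}{-3659} = 7444 \left(- \frac{1}{3659}\right) = - \frac{7444}{3659}$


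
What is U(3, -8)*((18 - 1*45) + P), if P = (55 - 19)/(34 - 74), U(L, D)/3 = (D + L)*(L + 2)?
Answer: 4185/2 ≈ 2092.5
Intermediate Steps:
U(L, D) = 3*(2 + L)*(D + L) (U(L, D) = 3*((D + L)*(L + 2)) = 3*((D + L)*(2 + L)) = 3*((2 + L)*(D + L)) = 3*(2 + L)*(D + L))
P = -9/10 (P = 36/(-40) = 36*(-1/40) = -9/10 ≈ -0.90000)
U(3, -8)*((18 - 1*45) + P) = (3*3² + 6*(-8) + 6*3 + 3*(-8)*3)*((18 - 1*45) - 9/10) = (3*9 - 48 + 18 - 72)*((18 - 45) - 9/10) = (27 - 48 + 18 - 72)*(-27 - 9/10) = -75*(-279/10) = 4185/2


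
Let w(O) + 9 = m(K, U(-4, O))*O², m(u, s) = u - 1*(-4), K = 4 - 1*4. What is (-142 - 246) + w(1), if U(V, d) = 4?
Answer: -393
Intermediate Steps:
K = 0 (K = 4 - 4 = 0)
m(u, s) = 4 + u (m(u, s) = u + 4 = 4 + u)
w(O) = -9 + 4*O² (w(O) = -9 + (4 + 0)*O² = -9 + 4*O²)
(-142 - 246) + w(1) = (-142 - 246) + (-9 + 4*1²) = -388 + (-9 + 4*1) = -388 + (-9 + 4) = -388 - 5 = -393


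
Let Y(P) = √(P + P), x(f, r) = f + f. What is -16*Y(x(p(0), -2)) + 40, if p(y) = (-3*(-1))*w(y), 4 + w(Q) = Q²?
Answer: 40 - 64*I*√3 ≈ 40.0 - 110.85*I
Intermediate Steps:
w(Q) = -4 + Q²
p(y) = -12 + 3*y² (p(y) = (-3*(-1))*(-4 + y²) = 3*(-4 + y²) = -12 + 3*y²)
x(f, r) = 2*f
Y(P) = √2*√P (Y(P) = √(2*P) = √2*√P)
-16*Y(x(p(0), -2)) + 40 = -16*√2*√(2*(-12 + 3*0²)) + 40 = -16*√2*√(2*(-12 + 3*0)) + 40 = -16*√2*√(2*(-12 + 0)) + 40 = -16*√2*√(2*(-12)) + 40 = -16*√2*√(-24) + 40 = -16*√2*2*I*√6 + 40 = -64*I*√3 + 40 = 40 - 64*I*√3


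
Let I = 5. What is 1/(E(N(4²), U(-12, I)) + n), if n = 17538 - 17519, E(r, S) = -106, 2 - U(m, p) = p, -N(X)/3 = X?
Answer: -1/87 ≈ -0.011494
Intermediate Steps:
N(X) = -3*X
U(m, p) = 2 - p
n = 19
1/(E(N(4²), U(-12, I)) + n) = 1/(-106 + 19) = 1/(-87) = -1/87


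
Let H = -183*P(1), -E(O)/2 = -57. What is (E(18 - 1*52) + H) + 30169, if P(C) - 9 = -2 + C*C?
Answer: 28819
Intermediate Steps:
P(C) = 7 + C² (P(C) = 9 + (-2 + C*C) = 9 + (-2 + C²) = 7 + C²)
E(O) = 114 (E(O) = -2*(-57) = 114)
H = -1464 (H = -183*(7 + 1²) = -183*(7 + 1) = -183*8 = -1464)
(E(18 - 1*52) + H) + 30169 = (114 - 1464) + 30169 = -1350 + 30169 = 28819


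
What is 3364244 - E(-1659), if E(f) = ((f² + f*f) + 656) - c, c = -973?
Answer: -2141947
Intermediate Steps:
E(f) = 1629 + 2*f² (E(f) = ((f² + f*f) + 656) - 1*(-973) = ((f² + f²) + 656) + 973 = (2*f² + 656) + 973 = (656 + 2*f²) + 973 = 1629 + 2*f²)
3364244 - E(-1659) = 3364244 - (1629 + 2*(-1659)²) = 3364244 - (1629 + 2*2752281) = 3364244 - (1629 + 5504562) = 3364244 - 1*5506191 = 3364244 - 5506191 = -2141947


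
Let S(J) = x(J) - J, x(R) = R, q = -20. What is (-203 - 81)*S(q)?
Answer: 0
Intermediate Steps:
S(J) = 0 (S(J) = J - J = 0)
(-203 - 81)*S(q) = (-203 - 81)*0 = -284*0 = 0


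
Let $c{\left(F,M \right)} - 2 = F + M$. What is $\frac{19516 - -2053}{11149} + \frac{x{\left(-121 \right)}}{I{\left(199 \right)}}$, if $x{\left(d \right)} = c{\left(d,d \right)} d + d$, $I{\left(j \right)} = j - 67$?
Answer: $\frac{29569549}{133788} \approx 221.02$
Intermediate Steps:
$I{\left(j \right)} = -67 + j$
$c{\left(F,M \right)} = 2 + F + M$ ($c{\left(F,M \right)} = 2 + \left(F + M\right) = 2 + F + M$)
$x{\left(d \right)} = d + d \left(2 + 2 d\right)$ ($x{\left(d \right)} = \left(2 + d + d\right) d + d = \left(2 + 2 d\right) d + d = d \left(2 + 2 d\right) + d = d + d \left(2 + 2 d\right)$)
$\frac{19516 - -2053}{11149} + \frac{x{\left(-121 \right)}}{I{\left(199 \right)}} = \frac{19516 - -2053}{11149} + \frac{\left(-121\right) \left(3 + 2 \left(-121\right)\right)}{-67 + 199} = \left(19516 + 2053\right) \frac{1}{11149} + \frac{\left(-121\right) \left(3 - 242\right)}{132} = 21569 \cdot \frac{1}{11149} + \left(-121\right) \left(-239\right) \frac{1}{132} = \frac{21569}{11149} + 28919 \cdot \frac{1}{132} = \frac{21569}{11149} + \frac{2629}{12} = \frac{29569549}{133788}$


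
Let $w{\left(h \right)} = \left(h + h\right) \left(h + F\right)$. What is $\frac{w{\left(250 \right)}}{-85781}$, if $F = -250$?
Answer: $0$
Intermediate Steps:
$w{\left(h \right)} = 2 h \left(-250 + h\right)$ ($w{\left(h \right)} = \left(h + h\right) \left(h - 250\right) = 2 h \left(-250 + h\right)$)
$\frac{w{\left(250 \right)}}{-85781} = \frac{2 \cdot 250 \left(-250 + 250\right)}{-85781} = 2 \cdot 250 \cdot 0 \left(- \frac{1}{85781}\right) = 0 \left(- \frac{1}{85781}\right) = 0$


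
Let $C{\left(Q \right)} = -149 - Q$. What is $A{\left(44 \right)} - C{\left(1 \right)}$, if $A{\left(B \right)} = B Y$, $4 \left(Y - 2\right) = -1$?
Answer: $227$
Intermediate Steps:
$Y = \frac{7}{4}$ ($Y = 2 + \frac{1}{4} \left(-1\right) = 2 - \frac{1}{4} = \frac{7}{4} \approx 1.75$)
$A{\left(B \right)} = \frac{7 B}{4}$ ($A{\left(B \right)} = B \frac{7}{4} = \frac{7 B}{4}$)
$A{\left(44 \right)} - C{\left(1 \right)} = \frac{7}{4} \cdot 44 - \left(-149 - 1\right) = 77 - \left(-149 - 1\right) = 77 - -150 = 77 + 150 = 227$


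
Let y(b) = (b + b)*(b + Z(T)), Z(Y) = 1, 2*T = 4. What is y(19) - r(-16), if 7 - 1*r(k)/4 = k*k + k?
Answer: 1692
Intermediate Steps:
T = 2 (T = (½)*4 = 2)
y(b) = 2*b*(1 + b) (y(b) = (b + b)*(b + 1) = (2*b)*(1 + b) = 2*b*(1 + b))
r(k) = 28 - 4*k - 4*k² (r(k) = 28 - 4*(k*k + k) = 28 - 4*(k² + k) = 28 - 4*(k + k²) = 28 + (-4*k - 4*k²) = 28 - 4*k - 4*k²)
y(19) - r(-16) = 2*19*(1 + 19) - (28 - 4*(-16) - 4*(-16)²) = 2*19*20 - (28 + 64 - 4*256) = 760 - (28 + 64 - 1024) = 760 - 1*(-932) = 760 + 932 = 1692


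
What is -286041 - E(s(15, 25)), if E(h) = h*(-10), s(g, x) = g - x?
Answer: -286141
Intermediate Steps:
E(h) = -10*h
-286041 - E(s(15, 25)) = -286041 - (-10)*(15 - 1*25) = -286041 - (-10)*(15 - 25) = -286041 - (-10)*(-10) = -286041 - 1*100 = -286041 - 100 = -286141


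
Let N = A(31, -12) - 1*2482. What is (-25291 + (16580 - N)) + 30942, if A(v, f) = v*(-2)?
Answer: 24775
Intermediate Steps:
A(v, f) = -2*v
N = -2544 (N = -2*31 - 1*2482 = -62 - 2482 = -2544)
(-25291 + (16580 - N)) + 30942 = (-25291 + (16580 - 1*(-2544))) + 30942 = (-25291 + (16580 + 2544)) + 30942 = (-25291 + 19124) + 30942 = -6167 + 30942 = 24775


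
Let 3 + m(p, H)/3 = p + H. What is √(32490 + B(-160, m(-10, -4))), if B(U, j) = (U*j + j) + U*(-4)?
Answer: √41239 ≈ 203.07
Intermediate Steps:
m(p, H) = -9 + 3*H + 3*p (m(p, H) = -9 + 3*(p + H) = -9 + 3*(H + p) = -9 + (3*H + 3*p) = -9 + 3*H + 3*p)
B(U, j) = j - 4*U + U*j (B(U, j) = (j + U*j) - 4*U = j - 4*U + U*j)
√(32490 + B(-160, m(-10, -4))) = √(32490 + ((-9 + 3*(-4) + 3*(-10)) - 4*(-160) - 160*(-9 + 3*(-4) + 3*(-10)))) = √(32490 + ((-9 - 12 - 30) + 640 - 160*(-9 - 12 - 30))) = √(32490 + (-51 + 640 - 160*(-51))) = √(32490 + (-51 + 640 + 8160)) = √(32490 + 8749) = √41239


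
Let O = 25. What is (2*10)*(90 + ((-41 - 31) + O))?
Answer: 860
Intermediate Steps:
(2*10)*(90 + ((-41 - 31) + O)) = (2*10)*(90 + ((-41 - 31) + 25)) = 20*(90 + (-72 + 25)) = 20*(90 - 47) = 20*43 = 860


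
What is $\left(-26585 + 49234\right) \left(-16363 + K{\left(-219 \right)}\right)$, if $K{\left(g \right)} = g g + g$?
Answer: $710702971$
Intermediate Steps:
$K{\left(g \right)} = g + g^{2}$ ($K{\left(g \right)} = g^{2} + g = g + g^{2}$)
$\left(-26585 + 49234\right) \left(-16363 + K{\left(-219 \right)}\right) = \left(-26585 + 49234\right) \left(-16363 - 219 \left(1 - 219\right)\right) = 22649 \left(-16363 - -47742\right) = 22649 \left(-16363 + 47742\right) = 22649 \cdot 31379 = 710702971$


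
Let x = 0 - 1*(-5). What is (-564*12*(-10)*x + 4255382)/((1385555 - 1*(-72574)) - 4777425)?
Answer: -2296891/1659648 ≈ -1.3840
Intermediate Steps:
x = 5 (x = 0 + 5 = 5)
(-564*12*(-10)*x + 4255382)/((1385555 - 1*(-72574)) - 4777425) = (-564*12*(-10)*5 + 4255382)/((1385555 - 1*(-72574)) - 4777425) = (-(-67680)*5 + 4255382)/((1385555 + 72574) - 4777425) = (-564*(-600) + 4255382)/(1458129 - 4777425) = (338400 + 4255382)/(-3319296) = 4593782*(-1/3319296) = -2296891/1659648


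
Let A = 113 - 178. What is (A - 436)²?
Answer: 251001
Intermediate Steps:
A = -65
(A - 436)² = (-65 - 436)² = (-501)² = 251001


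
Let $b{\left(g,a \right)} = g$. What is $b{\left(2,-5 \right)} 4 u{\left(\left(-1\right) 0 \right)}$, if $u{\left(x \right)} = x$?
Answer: $0$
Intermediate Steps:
$b{\left(2,-5 \right)} 4 u{\left(\left(-1\right) 0 \right)} = 2 \cdot 4 \left(\left(-1\right) 0\right) = 8 \cdot 0 = 0$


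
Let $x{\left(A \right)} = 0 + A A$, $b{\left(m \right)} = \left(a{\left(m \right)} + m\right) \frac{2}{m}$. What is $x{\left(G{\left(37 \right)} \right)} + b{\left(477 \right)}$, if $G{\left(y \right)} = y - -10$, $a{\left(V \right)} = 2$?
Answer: $\frac{1054651}{477} \approx 2211.0$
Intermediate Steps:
$G{\left(y \right)} = 10 + y$ ($G{\left(y \right)} = y + 10 = 10 + y$)
$b{\left(m \right)} = \frac{2 \left(2 + m\right)}{m}$ ($b{\left(m \right)} = \left(2 + m\right) \frac{2}{m} = \frac{2 \left(2 + m\right)}{m}$)
$x{\left(A \right)} = A^{2}$ ($x{\left(A \right)} = 0 + A^{2} = A^{2}$)
$x{\left(G{\left(37 \right)} \right)} + b{\left(477 \right)} = \left(10 + 37\right)^{2} + \left(2 + \frac{4}{477}\right) = 47^{2} + \left(2 + 4 \cdot \frac{1}{477}\right) = 2209 + \left(2 + \frac{4}{477}\right) = 2209 + \frac{958}{477} = \frac{1054651}{477}$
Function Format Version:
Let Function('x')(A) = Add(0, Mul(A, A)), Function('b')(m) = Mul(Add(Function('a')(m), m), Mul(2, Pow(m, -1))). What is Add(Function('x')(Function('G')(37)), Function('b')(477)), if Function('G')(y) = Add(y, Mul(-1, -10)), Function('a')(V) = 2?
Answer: Rational(1054651, 477) ≈ 2211.0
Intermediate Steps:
Function('G')(y) = Add(10, y) (Function('G')(y) = Add(y, 10) = Add(10, y))
Function('b')(m) = Mul(2, Pow(m, -1), Add(2, m)) (Function('b')(m) = Mul(Add(2, m), Mul(2, Pow(m, -1))) = Mul(2, Pow(m, -1), Add(2, m)))
Function('x')(A) = Pow(A, 2) (Function('x')(A) = Add(0, Pow(A, 2)) = Pow(A, 2))
Add(Function('x')(Function('G')(37)), Function('b')(477)) = Add(Pow(Add(10, 37), 2), Add(2, Mul(4, Pow(477, -1)))) = Add(Pow(47, 2), Add(2, Mul(4, Rational(1, 477)))) = Add(2209, Add(2, Rational(4, 477))) = Add(2209, Rational(958, 477)) = Rational(1054651, 477)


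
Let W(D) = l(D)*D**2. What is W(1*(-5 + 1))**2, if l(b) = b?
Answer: 4096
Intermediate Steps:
W(D) = D**3 (W(D) = D*D**2 = D**3)
W(1*(-5 + 1))**2 = ((1*(-5 + 1))**3)**2 = ((1*(-4))**3)**2 = ((-4)**3)**2 = (-64)**2 = 4096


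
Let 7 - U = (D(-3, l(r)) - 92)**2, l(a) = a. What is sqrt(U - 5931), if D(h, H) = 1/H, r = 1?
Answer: I*sqrt(14205) ≈ 119.18*I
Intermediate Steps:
U = -8274 (U = 7 - (1/1 - 92)**2 = 7 - (1 - 92)**2 = 7 - 1*(-91)**2 = 7 - 1*8281 = 7 - 8281 = -8274)
sqrt(U - 5931) = sqrt(-8274 - 5931) = sqrt(-14205) = I*sqrt(14205)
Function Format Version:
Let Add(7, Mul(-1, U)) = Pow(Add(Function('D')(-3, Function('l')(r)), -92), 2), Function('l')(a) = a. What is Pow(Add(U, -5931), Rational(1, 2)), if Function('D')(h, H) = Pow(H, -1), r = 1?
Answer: Mul(I, Pow(14205, Rational(1, 2))) ≈ Mul(119.18, I)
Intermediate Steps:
U = -8274 (U = Add(7, Mul(-1, Pow(Add(Pow(1, -1), -92), 2))) = Add(7, Mul(-1, Pow(Add(1, -92), 2))) = Add(7, Mul(-1, Pow(-91, 2))) = Add(7, Mul(-1, 8281)) = Add(7, -8281) = -8274)
Pow(Add(U, -5931), Rational(1, 2)) = Pow(Add(-8274, -5931), Rational(1, 2)) = Pow(-14205, Rational(1, 2)) = Mul(I, Pow(14205, Rational(1, 2)))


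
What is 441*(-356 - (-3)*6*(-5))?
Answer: -196686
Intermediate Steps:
441*(-356 - (-3)*6*(-5)) = 441*(-356 - 3*(-6)*(-5)) = 441*(-356 + 18*(-5)) = 441*(-356 - 90) = 441*(-446) = -196686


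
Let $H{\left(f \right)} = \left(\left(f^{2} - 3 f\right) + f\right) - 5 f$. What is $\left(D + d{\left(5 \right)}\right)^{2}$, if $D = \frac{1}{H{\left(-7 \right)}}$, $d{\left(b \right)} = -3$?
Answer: $\frac{85849}{9604} \approx 8.9389$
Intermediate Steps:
$H{\left(f \right)} = f^{2} - 7 f$ ($H{\left(f \right)} = \left(f^{2} - 2 f\right) - 5 f = f^{2} - 7 f$)
$D = \frac{1}{98}$ ($D = \frac{1}{\left(-7\right) \left(-7 - 7\right)} = \frac{1}{\left(-7\right) \left(-14\right)} = \frac{1}{98} \approx 0.010204$)
$\left(D + d{\left(5 \right)}\right)^{2} = \left(\frac{1}{98} - 3\right)^{2} = \left(- \frac{293}{98}\right)^{2} = \frac{85849}{9604}$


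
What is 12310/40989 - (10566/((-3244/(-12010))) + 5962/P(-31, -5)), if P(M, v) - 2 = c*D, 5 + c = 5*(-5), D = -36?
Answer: -703584150734024/17983964739 ≈ -39123.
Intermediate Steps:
c = -30 (c = -5 + 5*(-5) = -5 - 25 = -30)
P(M, v) = 1082 (P(M, v) = 2 - 30*(-36) = 2 + 1080 = 1082)
12310/40989 - (10566/((-3244/(-12010))) + 5962/P(-31, -5)) = 12310/40989 - (10566/((-3244/(-12010))) + 5962/1082) = 12310*(1/40989) - (10566/((-3244*(-1/12010))) + 5962*(1/1082)) = 12310/40989 - (10566/(1622/6005) + 2981/541) = 12310/40989 - (10566*(6005/1622) + 2981/541) = 12310/40989 - (31724415/811 + 2981/541) = 12310/40989 - 1*17165326106/438751 = 12310/40989 - 17165326106/438751 = -703584150734024/17983964739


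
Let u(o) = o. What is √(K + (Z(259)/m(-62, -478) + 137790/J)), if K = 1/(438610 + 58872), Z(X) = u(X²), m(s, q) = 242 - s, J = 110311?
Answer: √965021574347094148178521547/2085354002276 ≈ 14.897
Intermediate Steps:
Z(X) = X²
K = 1/497482 ≈ 2.0101e-6
√(K + (Z(259)/m(-62, -478) + 137790/J)) = √(1/497482 + (259²/(242 - 1*(-62)) + 137790/110311)) = √(1/497482 + (67081/(242 + 62) + 137790*(1/110311))) = √(1/497482 + (67081/304 + 137790/110311)) = √(1/497482 + 7441660351/33534544) = √(1851046054135363/8341416009104) = √965021574347094148178521547/2085354002276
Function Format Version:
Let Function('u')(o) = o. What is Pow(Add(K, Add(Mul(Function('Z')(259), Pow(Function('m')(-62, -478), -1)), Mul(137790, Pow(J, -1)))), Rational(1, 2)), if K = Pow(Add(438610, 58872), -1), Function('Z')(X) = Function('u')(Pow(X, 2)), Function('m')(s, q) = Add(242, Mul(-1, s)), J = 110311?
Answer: Mul(Rational(1, 2085354002276), Pow(965021574347094148178521547, Rational(1, 2))) ≈ 14.897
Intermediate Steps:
Function('Z')(X) = Pow(X, 2)
K = Rational(1, 497482) (K = Pow(497482, -1) = Rational(1, 497482) ≈ 2.0101e-6)
Pow(Add(K, Add(Mul(Function('Z')(259), Pow(Function('m')(-62, -478), -1)), Mul(137790, Pow(J, -1)))), Rational(1, 2)) = Pow(Add(Rational(1, 497482), Add(Mul(Pow(259, 2), Pow(Add(242, Mul(-1, -62)), -1)), Mul(137790, Pow(110311, -1)))), Rational(1, 2)) = Pow(Add(Rational(1, 497482), Add(Mul(67081, Pow(Add(242, 62), -1)), Mul(137790, Rational(1, 110311)))), Rational(1, 2)) = Pow(Add(Rational(1, 497482), Add(Mul(67081, Pow(304, -1)), Rational(137790, 110311))), Rational(1, 2)) = Pow(Add(Rational(1, 497482), Add(Mul(67081, Rational(1, 304)), Rational(137790, 110311))), Rational(1, 2)) = Pow(Add(Rational(1, 497482), Add(Rational(67081, 304), Rational(137790, 110311))), Rational(1, 2)) = Pow(Add(Rational(1, 497482), Rational(7441660351, 33534544)), Rational(1, 2)) = Pow(Rational(1851046054135363, 8341416009104), Rational(1, 2)) = Mul(Rational(1, 2085354002276), Pow(965021574347094148178521547, Rational(1, 2)))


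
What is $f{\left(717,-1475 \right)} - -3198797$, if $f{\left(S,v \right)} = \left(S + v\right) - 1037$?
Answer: $3197002$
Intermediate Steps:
$f{\left(S,v \right)} = -1037 + S + v$
$f{\left(717,-1475 \right)} - -3198797 = \left(-1037 + 717 - 1475\right) - -3198797 = -1795 + 3198797 = 3197002$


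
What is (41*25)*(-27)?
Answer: -27675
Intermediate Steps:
(41*25)*(-27) = 1025*(-27) = -27675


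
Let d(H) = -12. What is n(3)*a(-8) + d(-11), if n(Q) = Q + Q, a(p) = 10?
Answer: 48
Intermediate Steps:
n(Q) = 2*Q
n(3)*a(-8) + d(-11) = (2*3)*10 - 12 = 6*10 - 12 = 60 - 12 = 48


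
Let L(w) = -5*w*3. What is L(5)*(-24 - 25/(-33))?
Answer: 19175/11 ≈ 1743.2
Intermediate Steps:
L(w) = -15*w
L(5)*(-24 - 25/(-33)) = (-15*5)*(-24 - 25/(-33)) = -75*(-24 - 25*(-1/33)) = -75*(-24 + 25/33) = -75*(-767/33) = 19175/11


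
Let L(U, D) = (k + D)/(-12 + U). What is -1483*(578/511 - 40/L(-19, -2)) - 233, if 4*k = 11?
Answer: -3761681191/1533 ≈ -2.4538e+6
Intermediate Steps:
k = 11/4 (k = (¼)*11 = 11/4 ≈ 2.7500)
L(U, D) = (11/4 + D)/(-12 + U)
-1483*(578/511 - 40/L(-19, -2)) - 233 = -1483*(578/511 - 40*(-12 - 19)/(11/4 - 2)) - 233 = -1483*(578*(1/511) - 40/((¾)/(-31))) - 233 = -1483*(578/511 - 40/((-1/31*¾))) - 233 = -1483*(578/511 - 40/(-3/124)) - 233 = -1483*(578/511 - 40*(-124/3)) - 233 = -1483*(578/511 + 4960/3) - 233 = -1483*2536294/1533 - 233 = -3761324002/1533 - 233 = -3761681191/1533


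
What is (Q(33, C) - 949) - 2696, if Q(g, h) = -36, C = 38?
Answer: -3681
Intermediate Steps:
(Q(33, C) - 949) - 2696 = (-36 - 949) - 2696 = -985 - 2696 = -3681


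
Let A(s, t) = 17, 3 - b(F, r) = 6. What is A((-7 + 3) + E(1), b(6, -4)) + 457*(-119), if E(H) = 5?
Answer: -54366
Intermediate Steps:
b(F, r) = -3 (b(F, r) = 3 - 1*6 = 3 - 6 = -3)
A((-7 + 3) + E(1), b(6, -4)) + 457*(-119) = 17 + 457*(-119) = 17 - 54383 = -54366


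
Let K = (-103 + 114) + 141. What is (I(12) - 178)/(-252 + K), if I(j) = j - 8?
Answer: 87/50 ≈ 1.7400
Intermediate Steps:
I(j) = -8 + j
K = 152 (K = 11 + 141 = 152)
(I(12) - 178)/(-252 + K) = ((-8 + 12) - 178)/(-252 + 152) = (4 - 178)/(-100) = -174*(-1/100) = 87/50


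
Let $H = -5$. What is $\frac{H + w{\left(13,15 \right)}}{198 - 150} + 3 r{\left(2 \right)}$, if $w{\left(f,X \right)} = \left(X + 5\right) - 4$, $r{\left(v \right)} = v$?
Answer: $\frac{299}{48} \approx 6.2292$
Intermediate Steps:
$w{\left(f,X \right)} = 1 + X$ ($w{\left(f,X \right)} = \left(5 + X\right) - 4 = 1 + X$)
$\frac{H + w{\left(13,15 \right)}}{198 - 150} + 3 r{\left(2 \right)} = \frac{-5 + \left(1 + 15\right)}{198 - 150} + 3 \cdot 2 = \frac{-5 + 16}{48} + 6 = 11 \cdot \frac{1}{48} + 6 = \frac{11}{48} + 6 = \frac{299}{48}$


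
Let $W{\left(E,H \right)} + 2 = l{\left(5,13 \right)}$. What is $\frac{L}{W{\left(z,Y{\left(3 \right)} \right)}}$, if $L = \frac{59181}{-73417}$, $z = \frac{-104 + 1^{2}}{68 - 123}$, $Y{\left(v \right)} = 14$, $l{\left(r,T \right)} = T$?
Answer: $- \frac{59181}{807587} \approx -0.073281$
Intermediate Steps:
$z = \frac{103}{55}$ ($z = \frac{-104 + 1}{-55} = \left(-103\right) \left(- \frac{1}{55}\right) = \frac{103}{55} \approx 1.8727$)
$W{\left(E,H \right)} = 11$ ($W{\left(E,H \right)} = -2 + 13 = 11$)
$L = - \frac{59181}{73417}$ ($L = 59181 \left(- \frac{1}{73417}\right) = - \frac{59181}{73417} \approx -0.80609$)
$\frac{L}{W{\left(z,Y{\left(3 \right)} \right)}} = - \frac{59181}{73417 \cdot 11} = \left(- \frac{59181}{73417}\right) \frac{1}{11} = - \frac{59181}{807587}$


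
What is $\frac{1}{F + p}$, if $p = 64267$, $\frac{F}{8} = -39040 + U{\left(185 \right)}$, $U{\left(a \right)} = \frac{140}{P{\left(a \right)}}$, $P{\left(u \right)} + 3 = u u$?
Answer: $- \frac{17111}{4244434323} \approx -4.0314 \cdot 10^{-6}$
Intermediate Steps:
$P{\left(u \right)} = -3 + u^{2}$ ($P{\left(u \right)} = -3 + u u = -3 + u^{2}$)
$U{\left(a \right)} = \frac{140}{-3 + a^{2}}$
$F = - \frac{5344106960}{17111}$ ($F = 8 \left(-39040 + \frac{140}{-3 + 185^{2}}\right) = 8 \left(-39040 + \frac{140}{-3 + 34225}\right) = 8 \left(-39040 + \frac{140}{34222}\right) = 8 \left(-39040 + 140 \cdot \frac{1}{34222}\right) = 8 \left(-39040 + \frac{70}{17111}\right) = 8 \left(- \frac{668013370}{17111}\right) = - \frac{5344106960}{17111} \approx -3.1232 \cdot 10^{5}$)
$\frac{1}{F + p} = \frac{1}{- \frac{5344106960}{17111} + 64267} = \frac{1}{- \frac{4244434323}{17111}} = - \frac{17111}{4244434323}$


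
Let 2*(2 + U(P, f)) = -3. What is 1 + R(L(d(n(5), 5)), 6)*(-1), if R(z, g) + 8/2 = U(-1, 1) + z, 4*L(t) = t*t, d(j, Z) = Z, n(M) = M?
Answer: 9/4 ≈ 2.2500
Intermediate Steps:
L(t) = t²/4 (L(t) = (t*t)/4 = t²/4)
U(P, f) = -7/2 (U(P, f) = -2 + (½)*(-3) = -2 - 3/2 = -7/2)
R(z, g) = -15/2 + z (R(z, g) = -4 + (-7/2 + z) = -15/2 + z)
1 + R(L(d(n(5), 5)), 6)*(-1) = 1 + (-15/2 + (¼)*5²)*(-1) = 1 + (-15/2 + (¼)*25)*(-1) = 1 + (-15/2 + 25/4)*(-1) = 1 - 5/4*(-1) = 1 + 5/4 = 9/4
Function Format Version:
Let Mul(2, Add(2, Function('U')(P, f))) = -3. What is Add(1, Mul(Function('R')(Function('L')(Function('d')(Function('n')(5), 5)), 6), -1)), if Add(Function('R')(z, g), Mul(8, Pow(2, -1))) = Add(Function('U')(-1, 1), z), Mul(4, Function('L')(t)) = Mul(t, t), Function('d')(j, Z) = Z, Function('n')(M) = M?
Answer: Rational(9, 4) ≈ 2.2500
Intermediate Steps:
Function('L')(t) = Mul(Rational(1, 4), Pow(t, 2)) (Function('L')(t) = Mul(Rational(1, 4), Mul(t, t)) = Mul(Rational(1, 4), Pow(t, 2)))
Function('U')(P, f) = Rational(-7, 2) (Function('U')(P, f) = Add(-2, Mul(Rational(1, 2), -3)) = Add(-2, Rational(-3, 2)) = Rational(-7, 2))
Function('R')(z, g) = Add(Rational(-15, 2), z) (Function('R')(z, g) = Add(-4, Add(Rational(-7, 2), z)) = Add(Rational(-15, 2), z))
Add(1, Mul(Function('R')(Function('L')(Function('d')(Function('n')(5), 5)), 6), -1)) = Add(1, Mul(Add(Rational(-15, 2), Mul(Rational(1, 4), Pow(5, 2))), -1)) = Add(1, Mul(Add(Rational(-15, 2), Mul(Rational(1, 4), 25)), -1)) = Add(1, Mul(Add(Rational(-15, 2), Rational(25, 4)), -1)) = Add(1, Mul(Rational(-5, 4), -1)) = Add(1, Rational(5, 4)) = Rational(9, 4)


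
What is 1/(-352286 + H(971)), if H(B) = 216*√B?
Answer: -176143/62030061410 - 54*√971/31015030705 ≈ -2.8939e-6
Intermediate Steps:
1/(-352286 + H(971)) = 1/(-352286 + 216*√971)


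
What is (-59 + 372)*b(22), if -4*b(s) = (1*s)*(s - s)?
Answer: 0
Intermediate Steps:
b(s) = 0 (b(s) = -1*s*(s - s)/4 = -s*0/4 = -1/4*0 = 0)
(-59 + 372)*b(22) = (-59 + 372)*0 = 313*0 = 0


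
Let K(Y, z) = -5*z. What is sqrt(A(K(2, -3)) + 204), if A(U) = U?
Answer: sqrt(219) ≈ 14.799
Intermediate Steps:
sqrt(A(K(2, -3)) + 204) = sqrt(-5*(-3) + 204) = sqrt(15 + 204) = sqrt(219)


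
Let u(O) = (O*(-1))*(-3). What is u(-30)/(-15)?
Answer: 6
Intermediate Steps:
u(O) = 3*O (u(O) = -O*(-3) = 3*O)
u(-30)/(-15) = (3*(-30))/(-15) = -90*(-1/15) = 6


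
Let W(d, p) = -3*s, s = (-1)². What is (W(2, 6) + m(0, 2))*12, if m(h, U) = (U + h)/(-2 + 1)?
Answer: -60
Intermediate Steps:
m(h, U) = -U - h (m(h, U) = (U + h)/(-1) = (U + h)*(-1) = -U - h)
s = 1
W(d, p) = -3 (W(d, p) = -3*1 = -3)
(W(2, 6) + m(0, 2))*12 = (-3 + (-1*2 - 1*0))*12 = (-3 + (-2 + 0))*12 = (-3 - 2)*12 = -5*12 = -60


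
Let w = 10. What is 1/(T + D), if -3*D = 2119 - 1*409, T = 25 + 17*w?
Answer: -1/375 ≈ -0.0026667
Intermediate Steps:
T = 195 (T = 25 + 17*10 = 25 + 170 = 195)
D = -570 (D = -(2119 - 1*409)/3 = -(2119 - 409)/3 = -1/3*1710 = -570)
1/(T + D) = 1/(195 - 570) = 1/(-375) = -1/375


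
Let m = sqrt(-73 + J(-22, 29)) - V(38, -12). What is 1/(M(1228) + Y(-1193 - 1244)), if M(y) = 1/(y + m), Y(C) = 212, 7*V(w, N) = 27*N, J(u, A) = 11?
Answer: 16868783296/3576195296081 + 49*I*sqrt(62)/3576195296081 ≈ 0.004717 + 1.0789e-10*I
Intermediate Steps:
V(w, N) = 27*N/7 (V(w, N) = (27*N)/7 = 27*N/7)
m = 324/7 + I*sqrt(62) (m = sqrt(-73 + 11) - 27*(-12)/7 = sqrt(-62) - 1*(-324/7) = I*sqrt(62) + 324/7 = 324/7 + I*sqrt(62) ≈ 46.286 + 7.874*I)
M(y) = 1/(324/7 + y + I*sqrt(62)) (M(y) = 1/(y + (324/7 + I*sqrt(62))) = 1/(324/7 + y + I*sqrt(62)))
1/(M(1228) + Y(-1193 - 1244)) = 1/(7/(324 + 7*1228 + 7*I*sqrt(62)) + 212) = 1/(7/(324 + 8596 + 7*I*sqrt(62)) + 212) = 1/(7/(8920 + 7*I*sqrt(62)) + 212) = 1/(212 + 7/(8920 + 7*I*sqrt(62)))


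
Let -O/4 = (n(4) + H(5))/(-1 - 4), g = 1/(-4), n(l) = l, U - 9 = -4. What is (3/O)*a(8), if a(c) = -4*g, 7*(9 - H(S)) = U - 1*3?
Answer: 105/356 ≈ 0.29494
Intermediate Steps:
U = 5 (U = 9 - 4 = 5)
g = -1/4 ≈ -0.25000
H(S) = 61/7 (H(S) = 9 - (5 - 1*3)/7 = 9 - (5 - 3)/7 = 9 - 1/7*2 = 9 - 2/7 = 61/7)
O = 356/35 (O = -4*(4 + 61/7)/(-1 - 4) = -356/(7*(-5)) = -356*(-1)/(7*5) = -4*(-89/35) = 356/35 ≈ 10.171)
a(c) = 1 (a(c) = -4*(-1/4) = 1)
(3/O)*a(8) = (3/(356/35))*1 = (3*(35/356))*1 = (105/356)*1 = 105/356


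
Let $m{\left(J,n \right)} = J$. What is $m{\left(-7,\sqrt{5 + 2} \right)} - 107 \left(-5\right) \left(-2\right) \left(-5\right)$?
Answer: $5343$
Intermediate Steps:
$m{\left(-7,\sqrt{5 + 2} \right)} - 107 \left(-5\right) \left(-2\right) \left(-5\right) = -7 - 107 \left(-5\right) \left(-2\right) \left(-5\right) = -7 - 107 \cdot 10 \left(-5\right) = -7 - -5350 = -7 + 5350 = 5343$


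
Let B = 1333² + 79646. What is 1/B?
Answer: 1/1856535 ≈ 5.3864e-7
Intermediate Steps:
B = 1856535 (B = 1776889 + 79646 = 1856535)
1/B = 1/1856535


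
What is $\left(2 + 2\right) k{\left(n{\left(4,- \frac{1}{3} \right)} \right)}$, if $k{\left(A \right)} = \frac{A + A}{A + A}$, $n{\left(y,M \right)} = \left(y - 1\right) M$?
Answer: $4$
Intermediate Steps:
$n{\left(y,M \right)} = M \left(-1 + y\right)$ ($n{\left(y,M \right)} = \left(-1 + y\right) M = M \left(-1 + y\right)$)
$k{\left(A \right)} = 1$ ($k{\left(A \right)} = \frac{2 A}{2 A} = 2 A \frac{1}{2 A} = 1$)
$\left(2 + 2\right) k{\left(n{\left(4,- \frac{1}{3} \right)} \right)} = \left(2 + 2\right) 1 = 4 \cdot 1 = 4$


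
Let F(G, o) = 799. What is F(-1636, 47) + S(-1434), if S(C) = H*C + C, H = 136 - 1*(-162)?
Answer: -427967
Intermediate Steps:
H = 298 (H = 136 + 162 = 298)
S(C) = 299*C (S(C) = 298*C + C = 299*C)
F(-1636, 47) + S(-1434) = 799 + 299*(-1434) = 799 - 428766 = -427967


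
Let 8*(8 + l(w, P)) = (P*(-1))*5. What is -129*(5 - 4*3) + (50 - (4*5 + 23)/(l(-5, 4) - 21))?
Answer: 60125/63 ≈ 954.37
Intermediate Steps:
l(w, P) = -8 - 5*P/8 (l(w, P) = -8 + ((P*(-1))*5)/8 = -8 + (-P*5)/8 = -8 + (-5*P)/8 = -8 - 5*P/8)
-129*(5 - 4*3) + (50 - (4*5 + 23)/(l(-5, 4) - 21)) = -129*(5 - 4*3) + (50 - (4*5 + 23)/((-8 - 5/8*4) - 21)) = -129*(5 - 12) + (50 - (20 + 23)/((-8 - 5/2) - 21)) = -129*(-7) + (50 - 43/(-21/2 - 21)) = 903 + (50 - 43/(-63/2)) = 903 + (50 - 43*(-2)/63) = 903 + (50 - 1*(-86/63)) = 903 + (50 + 86/63) = 903 + 3236/63 = 60125/63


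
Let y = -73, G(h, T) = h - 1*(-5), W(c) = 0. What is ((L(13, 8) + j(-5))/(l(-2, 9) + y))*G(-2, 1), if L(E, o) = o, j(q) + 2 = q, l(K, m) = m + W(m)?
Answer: -3/64 ≈ -0.046875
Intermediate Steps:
G(h, T) = 5 + h (G(h, T) = h + 5 = 5 + h)
l(K, m) = m (l(K, m) = m + 0 = m)
j(q) = -2 + q
((L(13, 8) + j(-5))/(l(-2, 9) + y))*G(-2, 1) = ((8 + (-2 - 5))/(9 - 73))*(5 - 2) = ((8 - 7)/(-64))*3 = (1*(-1/64))*3 = -1/64*3 = -3/64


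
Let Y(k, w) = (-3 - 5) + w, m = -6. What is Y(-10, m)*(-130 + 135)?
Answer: -70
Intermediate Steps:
Y(k, w) = -8 + w
Y(-10, m)*(-130 + 135) = (-8 - 6)*(-130 + 135) = -14*5 = -70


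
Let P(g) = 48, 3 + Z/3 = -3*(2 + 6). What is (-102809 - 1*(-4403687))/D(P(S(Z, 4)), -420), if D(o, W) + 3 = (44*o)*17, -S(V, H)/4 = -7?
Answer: 1433626/11967 ≈ 119.80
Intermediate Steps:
Z = -81 (Z = -9 + 3*(-3*(2 + 6)) = -9 + 3*(-3*8) = -9 + 3*(-24) = -9 - 72 = -81)
S(V, H) = 28 (S(V, H) = -4*(-7) = 28)
D(o, W) = -3 + 748*o (D(o, W) = -3 + (44*o)*17 = -3 + 748*o)
(-102809 - 1*(-4403687))/D(P(S(Z, 4)), -420) = (-102809 - 1*(-4403687))/(-3 + 748*48) = (-102809 + 4403687)/(-3 + 35904) = 4300878/35901 = 4300878*(1/35901) = 1433626/11967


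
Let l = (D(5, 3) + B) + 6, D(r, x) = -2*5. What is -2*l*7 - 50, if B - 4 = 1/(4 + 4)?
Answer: -207/4 ≈ -51.750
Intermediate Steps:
D(r, x) = -10
B = 33/8 (B = 4 + 1/(4 + 4) = 4 + 1/8 = 4 + ⅛ = 33/8 ≈ 4.1250)
l = ⅛ (l = (-10 + 33/8) + 6 = -47/8 + 6 = ⅛ ≈ 0.12500)
-2*l*7 - 50 = -2*⅛*7 - 50 = -¼*7 - 50 = -7/4 - 50 = -207/4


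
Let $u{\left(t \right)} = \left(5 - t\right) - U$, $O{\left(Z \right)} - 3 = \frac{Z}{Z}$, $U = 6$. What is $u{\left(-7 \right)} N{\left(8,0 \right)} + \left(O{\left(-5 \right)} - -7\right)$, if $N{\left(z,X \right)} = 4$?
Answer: $35$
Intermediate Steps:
$O{\left(Z \right)} = 4$ ($O{\left(Z \right)} = 3 + \frac{Z}{Z} = 3 + 1 = 4$)
$u{\left(t \right)} = -1 - t$ ($u{\left(t \right)} = \left(5 - t\right) - 6 = -1 - t$)
$u{\left(-7 \right)} N{\left(8,0 \right)} + \left(O{\left(-5 \right)} - -7\right) = \left(-1 - -7\right) 4 + \left(4 - -7\right) = \left(-1 + 7\right) 4 + \left(4 + 7\right) = 6 \cdot 4 + 11 = 24 + 11 = 35$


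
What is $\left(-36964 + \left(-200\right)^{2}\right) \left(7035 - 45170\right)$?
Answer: $-115777860$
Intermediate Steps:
$\left(-36964 + \left(-200\right)^{2}\right) \left(7035 - 45170\right) = \left(-36964 + 40000\right) \left(-38135\right) = 3036 \left(-38135\right) = -115777860$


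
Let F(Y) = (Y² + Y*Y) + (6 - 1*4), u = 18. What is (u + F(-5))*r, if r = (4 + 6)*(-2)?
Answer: -1400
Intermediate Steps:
F(Y) = 2 + 2*Y² (F(Y) = (Y² + Y²) + (6 - 4) = 2*Y² + 2 = 2 + 2*Y²)
r = -20 (r = 10*(-2) = -20)
(u + F(-5))*r = (18 + (2 + 2*(-5)²))*(-20) = (18 + (2 + 2*25))*(-20) = (18 + (2 + 50))*(-20) = (18 + 52)*(-20) = 70*(-20) = -1400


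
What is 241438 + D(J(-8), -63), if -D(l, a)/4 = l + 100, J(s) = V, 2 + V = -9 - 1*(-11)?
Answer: 241038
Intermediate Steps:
V = 0 (V = -2 + (-9 - 1*(-11)) = -2 + (-9 + 11) = -2 + 2 = 0)
J(s) = 0
D(l, a) = -400 - 4*l (D(l, a) = -4*(l + 100) = -4*(100 + l) = -400 - 4*l)
241438 + D(J(-8), -63) = 241438 + (-400 - 4*0) = 241438 + (-400 + 0) = 241438 - 400 = 241038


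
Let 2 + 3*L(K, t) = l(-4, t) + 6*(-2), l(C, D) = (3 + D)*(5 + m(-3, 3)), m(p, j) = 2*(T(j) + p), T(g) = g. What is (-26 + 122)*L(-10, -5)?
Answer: -768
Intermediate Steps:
m(p, j) = 2*j + 2*p (m(p, j) = 2*(j + p) = 2*j + 2*p)
l(C, D) = 15 + 5*D (l(C, D) = (3 + D)*(5 + (2*3 + 2*(-3))) = (3 + D)*(5 + (6 - 6)) = (3 + D)*(5 + 0) = (3 + D)*5 = 15 + 5*D)
L(K, t) = ⅓ + 5*t/3 (L(K, t) = -⅔ + ((15 + 5*t) + 6*(-2))/3 = -⅔ + ((15 + 5*t) - 12)/3 = -⅔ + (3 + 5*t)/3 = -⅔ + (1 + 5*t/3) = ⅓ + 5*t/3)
(-26 + 122)*L(-10, -5) = (-26 + 122)*(⅓ + (5/3)*(-5)) = 96*(⅓ - 25/3) = 96*(-8) = -768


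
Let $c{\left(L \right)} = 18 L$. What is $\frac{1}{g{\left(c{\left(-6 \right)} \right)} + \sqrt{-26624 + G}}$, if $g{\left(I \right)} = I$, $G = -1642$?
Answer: $- \frac{18}{6655} - \frac{i \sqrt{28266}}{39930} \approx -0.0027047 - 0.0042105 i$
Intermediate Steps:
$\frac{1}{g{\left(c{\left(-6 \right)} \right)} + \sqrt{-26624 + G}} = \frac{1}{18 \left(-6\right) + \sqrt{-26624 - 1642}} = \frac{1}{-108 + \sqrt{-28266}} = \frac{1}{-108 + i \sqrt{28266}}$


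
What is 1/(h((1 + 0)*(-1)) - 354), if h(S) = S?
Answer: -1/355 ≈ -0.0028169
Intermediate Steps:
1/(h((1 + 0)*(-1)) - 354) = 1/((1 + 0)*(-1) - 354) = 1/(1*(-1) - 354) = 1/(-1 - 354) = 1/(-355) = -1/355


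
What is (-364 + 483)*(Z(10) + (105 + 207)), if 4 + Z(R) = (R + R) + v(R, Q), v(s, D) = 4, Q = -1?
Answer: 39508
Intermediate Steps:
Z(R) = 2*R (Z(R) = -4 + ((R + R) + 4) = -4 + (2*R + 4) = -4 + (4 + 2*R) = 2*R)
(-364 + 483)*(Z(10) + (105 + 207)) = (-364 + 483)*(2*10 + (105 + 207)) = 119*(20 + 312) = 119*332 = 39508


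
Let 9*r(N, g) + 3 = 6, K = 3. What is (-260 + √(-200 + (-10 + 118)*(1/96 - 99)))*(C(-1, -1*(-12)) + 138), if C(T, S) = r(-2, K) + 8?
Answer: -114140/3 + 439*I*√174254/12 ≈ -38047.0 + 15271.0*I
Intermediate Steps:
r(N, g) = ⅓ (r(N, g) = -⅓ + (⅑)*6 = -⅓ + ⅔ = ⅓)
C(T, S) = 25/3 (C(T, S) = ⅓ + 8 = 25/3)
(-260 + √(-200 + (-10 + 118)*(1/96 - 99)))*(C(-1, -1*(-12)) + 138) = (-260 + √(-200 + (-10 + 118)*(1/96 - 99)))*(25/3 + 138) = (-260 + √(-200 + 108*(1/96 - 99)))*(439/3) = (-260 + √(-200 + 108*(-9503/96)))*(439/3) = (-260 + √(-200 - 85527/8))*(439/3) = (-260 + √(-87127/8))*(439/3) = (-260 + I*√174254/4)*(439/3) = -114140/3 + 439*I*√174254/12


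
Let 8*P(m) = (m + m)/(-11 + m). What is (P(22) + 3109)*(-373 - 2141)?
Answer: -7817283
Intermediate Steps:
P(m) = m/(4*(-11 + m)) (P(m) = ((m + m)/(-11 + m))/8 = ((2*m)/(-11 + m))/8 = (2*m/(-11 + m))/8 = m/(4*(-11 + m)))
(P(22) + 3109)*(-373 - 2141) = ((¼)*22/(-11 + 22) + 3109)*(-373 - 2141) = ((¼)*22/11 + 3109)*(-2514) = ((¼)*22*(1/11) + 3109)*(-2514) = (½ + 3109)*(-2514) = (6219/2)*(-2514) = -7817283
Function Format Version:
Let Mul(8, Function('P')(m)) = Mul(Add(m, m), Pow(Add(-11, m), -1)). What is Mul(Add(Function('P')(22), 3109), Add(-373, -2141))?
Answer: -7817283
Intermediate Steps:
Function('P')(m) = Mul(Rational(1, 4), m, Pow(Add(-11, m), -1)) (Function('P')(m) = Mul(Rational(1, 8), Mul(Add(m, m), Pow(Add(-11, m), -1))) = Mul(Rational(1, 8), Mul(Mul(2, m), Pow(Add(-11, m), -1))) = Mul(Rational(1, 8), Mul(2, m, Pow(Add(-11, m), -1))) = Mul(Rational(1, 4), m, Pow(Add(-11, m), -1)))
Mul(Add(Function('P')(22), 3109), Add(-373, -2141)) = Mul(Add(Mul(Rational(1, 4), 22, Pow(Add(-11, 22), -1)), 3109), Add(-373, -2141)) = Mul(Add(Mul(Rational(1, 4), 22, Pow(11, -1)), 3109), -2514) = Mul(Add(Mul(Rational(1, 4), 22, Rational(1, 11)), 3109), -2514) = Mul(Add(Rational(1, 2), 3109), -2514) = Mul(Rational(6219, 2), -2514) = -7817283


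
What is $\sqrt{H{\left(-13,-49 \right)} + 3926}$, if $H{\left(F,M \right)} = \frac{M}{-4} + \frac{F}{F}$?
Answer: $\frac{\sqrt{15757}}{2} \approx 62.763$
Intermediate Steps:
$H{\left(F,M \right)} = 1 - \frac{M}{4}$ ($H{\left(F,M \right)} = M \left(- \frac{1}{4}\right) + 1 = - \frac{M}{4} + 1 = 1 - \frac{M}{4}$)
$\sqrt{H{\left(-13,-49 \right)} + 3926} = \sqrt{\left(1 - - \frac{49}{4}\right) + 3926} = \sqrt{\left(1 + \frac{49}{4}\right) + 3926} = \sqrt{\frac{53}{4} + 3926} = \sqrt{\frac{15757}{4}} = \frac{\sqrt{15757}}{2}$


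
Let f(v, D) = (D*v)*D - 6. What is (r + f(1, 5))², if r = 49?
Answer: 4624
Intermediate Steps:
f(v, D) = -6 + v*D² (f(v, D) = v*D² - 6 = -6 + v*D²)
(r + f(1, 5))² = (49 + (-6 + 1*5²))² = (49 + (-6 + 1*25))² = (49 + (-6 + 25))² = (49 + 19)² = 68² = 4624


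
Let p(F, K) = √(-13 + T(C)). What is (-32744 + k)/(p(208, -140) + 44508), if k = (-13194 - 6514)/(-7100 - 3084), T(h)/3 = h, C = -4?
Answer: -1855122303438/2521764739297 + 416806485*I/5043529478594 ≈ -0.73564 + 8.2642e-5*I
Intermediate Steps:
T(h) = 3*h
k = 4927/2546 (k = -19708/(-10184) = -19708*(-1/10184) = 4927/2546 ≈ 1.9352)
p(F, K) = 5*I (p(F, K) = √(-13 + 3*(-4)) = √(-13 - 12) = √(-25) = 5*I)
(-32744 + k)/(p(208, -140) + 44508) = (-32744 + 4927/2546)/(5*I + 44508) = -83361297*(44508 - 5*I)/1980962089/2546 = -83361297*(44508 - 5*I)/5043529478594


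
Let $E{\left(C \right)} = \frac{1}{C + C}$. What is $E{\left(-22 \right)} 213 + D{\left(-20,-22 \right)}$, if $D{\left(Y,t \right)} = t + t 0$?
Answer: $- \frac{1181}{44} \approx -26.841$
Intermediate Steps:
$E{\left(C \right)} = \frac{1}{2 C}$
$D{\left(Y,t \right)} = t$ ($D{\left(Y,t \right)} = t + 0 = t$)
$E{\left(-22 \right)} 213 + D{\left(-20,-22 \right)} = \frac{1}{2 \left(-22\right)} 213 - 22 = \frac{1}{2} \left(- \frac{1}{22}\right) 213 - 22 = \left(- \frac{1}{44}\right) 213 - 22 = - \frac{213}{44} - 22 = - \frac{1181}{44}$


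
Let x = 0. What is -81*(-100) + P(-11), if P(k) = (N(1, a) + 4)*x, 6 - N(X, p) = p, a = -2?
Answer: 8100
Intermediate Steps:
N(X, p) = 6 - p
P(k) = 0 (P(k) = ((6 - 1*(-2)) + 4)*0 = ((6 + 2) + 4)*0 = (8 + 4)*0 = 12*0 = 0)
-81*(-100) + P(-11) = -81*(-100) + 0 = 8100 + 0 = 8100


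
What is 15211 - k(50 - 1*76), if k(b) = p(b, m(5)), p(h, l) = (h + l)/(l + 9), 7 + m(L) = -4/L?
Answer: 91435/6 ≈ 15239.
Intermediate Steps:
m(L) = -7 - 4/L
p(h, l) = (h + l)/(9 + l)
k(b) = -13/2 + 5*b/6 (k(b) = (b + (-7 - 4/5))/(9 + (-7 - 4/5)) = (b - 39/5)/(9 - 39/5) = (-39/5 + b)/(6/5) = 5*(-39/5 + b)/6 = -13/2 + 5*b/6)
15211 - k(50 - 1*76) = 15211 - (-13/2 + 5*(50 - 1*76)/6) = 15211 - (-13/2 + 5*(50 - 76)/6) = 15211 - (-13/2 + (5/6)*(-26)) = 15211 - (-13/2 - 65/3) = 15211 - 1*(-169/6) = 15211 + 169/6 = 91435/6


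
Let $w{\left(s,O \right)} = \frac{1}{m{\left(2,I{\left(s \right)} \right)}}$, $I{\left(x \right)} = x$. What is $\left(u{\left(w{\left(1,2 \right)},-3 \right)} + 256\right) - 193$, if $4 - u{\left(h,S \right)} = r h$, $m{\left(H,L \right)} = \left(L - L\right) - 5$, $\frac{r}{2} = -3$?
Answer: $\frac{329}{5} \approx 65.8$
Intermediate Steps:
$r = -6$ ($r = 2 \left(-3\right) = -6$)
$m{\left(H,L \right)} = -5$ ($m{\left(H,L \right)} = 0 - 5 = -5$)
$w{\left(s,O \right)} = - \frac{1}{5}$ ($w{\left(s,O \right)} = \frac{1}{-5} = - \frac{1}{5}$)
$u{\left(h,S \right)} = 4 + 6 h$ ($u{\left(h,S \right)} = 4 - - 6 h = 4 + 6 h$)
$\left(u{\left(w{\left(1,2 \right)},-3 \right)} + 256\right) - 193 = \left(\left(4 + 6 \left(- \frac{1}{5}\right)\right) + 256\right) - 193 = \left(\left(4 - \frac{6}{5}\right) + 256\right) - 193 = \left(\frac{14}{5} + 256\right) - 193 = \frac{1294}{5} - 193 = \frac{329}{5}$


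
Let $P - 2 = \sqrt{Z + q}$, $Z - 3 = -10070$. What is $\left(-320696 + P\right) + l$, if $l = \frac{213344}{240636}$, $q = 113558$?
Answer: $- \frac{19292577010}{60159} + 3 \sqrt{11499} \approx -3.2037 \cdot 10^{5}$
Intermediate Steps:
$Z = -10067$ ($Z = 3 - 10070 = -10067$)
$l = \frac{53336}{60159}$ ($l = 213344 \cdot \frac{1}{240636} = \frac{53336}{60159} \approx 0.88658$)
$P = 2 + 3 \sqrt{11499}$ ($P = 2 + \sqrt{-10067 + 113558} = 2 + \sqrt{103491} = 2 + 3 \sqrt{11499} \approx 323.7$)
$\left(-320696 + P\right) + l = \left(-320696 + \left(2 + 3 \sqrt{11499}\right)\right) + \frac{53336}{60159} = \left(-320694 + 3 \sqrt{11499}\right) + \frac{53336}{60159} = - \frac{19292577010}{60159} + 3 \sqrt{11499}$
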